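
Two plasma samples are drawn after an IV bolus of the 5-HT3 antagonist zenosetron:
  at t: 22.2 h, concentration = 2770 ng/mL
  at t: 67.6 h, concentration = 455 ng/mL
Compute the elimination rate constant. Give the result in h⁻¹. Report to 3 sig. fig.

0.0398 h⁻¹

k = ln(C₁/C₂) / (t₂ − t₁) = ln(2770/455) / (67.6 − 22.2)
  = 1.806 / 45.40 = 0.03978 h⁻¹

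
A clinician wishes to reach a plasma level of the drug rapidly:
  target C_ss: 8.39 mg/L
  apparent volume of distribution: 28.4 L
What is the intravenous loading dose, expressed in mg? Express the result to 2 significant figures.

LD = Css × Vd = 8.39 × 28.4 = 238.3 mg

240 mg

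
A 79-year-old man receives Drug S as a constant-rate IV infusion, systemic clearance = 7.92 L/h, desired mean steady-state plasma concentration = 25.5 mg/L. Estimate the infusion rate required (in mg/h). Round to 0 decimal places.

202 mg/h

At steady state, infusion rate R₀ = Css × CL = 25.5 × 7.920 = 202.0 mg/h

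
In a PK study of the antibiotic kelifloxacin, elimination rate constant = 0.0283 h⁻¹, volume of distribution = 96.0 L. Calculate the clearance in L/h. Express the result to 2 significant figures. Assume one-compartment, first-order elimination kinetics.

2.7 L/h

CL = k × Vd = 0.0283 × 96.0 = 2.717 L/h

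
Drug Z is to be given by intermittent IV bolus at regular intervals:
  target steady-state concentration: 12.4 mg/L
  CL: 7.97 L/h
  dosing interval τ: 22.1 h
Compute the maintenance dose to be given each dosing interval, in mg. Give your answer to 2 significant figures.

2200 mg

At steady state, Dose/τ = Css × CL.
Dose = Css × CL × τ = 12.4 × 7.970 × 22.1 = 2184 mg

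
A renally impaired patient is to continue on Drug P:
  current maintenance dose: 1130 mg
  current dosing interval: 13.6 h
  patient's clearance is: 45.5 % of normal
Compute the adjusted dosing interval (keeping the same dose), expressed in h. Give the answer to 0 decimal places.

30 h

To keep the same average steady-state level, dosing rate must scale with clearance.
CL ratio = 45.5 / 100 = 0.4550
New interval (same dose) = 13.6 / 0.4550 = 29.89 h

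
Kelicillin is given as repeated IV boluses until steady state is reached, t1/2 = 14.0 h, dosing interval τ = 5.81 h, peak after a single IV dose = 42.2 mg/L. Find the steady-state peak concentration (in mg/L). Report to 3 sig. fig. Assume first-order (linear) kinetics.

k = ln2 / t½ = 0.693147 / 14.0 = 0.04951 h⁻¹
e^(−kτ) = e^(−0.04951 × 5.81) = 0.7500
Accumulation ratio R = 1 / (1 − e^(−kτ)) = 1 / (1 − 0.7500) = 4.000
Steady-state peak = C₀ × R = 42.2 × 4.000 = 168.8 mg/L

169 mg/L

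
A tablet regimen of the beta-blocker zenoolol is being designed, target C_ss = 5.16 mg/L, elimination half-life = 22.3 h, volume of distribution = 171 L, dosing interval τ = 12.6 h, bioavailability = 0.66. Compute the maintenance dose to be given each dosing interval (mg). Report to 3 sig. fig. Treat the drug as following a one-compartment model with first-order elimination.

k = ln2 / t½ = 0.693147 / 22.3 = 0.03108 h⁻¹
CL = k × Vd = 0.03108 × 171 = 5.315 L/h
At steady state, F × (Dose/τ) = Css × CL.
Dose = Css × CL × τ / F = 5.16 × 5.315 × 12.6 / 0.66 = 523.6 mg

524 mg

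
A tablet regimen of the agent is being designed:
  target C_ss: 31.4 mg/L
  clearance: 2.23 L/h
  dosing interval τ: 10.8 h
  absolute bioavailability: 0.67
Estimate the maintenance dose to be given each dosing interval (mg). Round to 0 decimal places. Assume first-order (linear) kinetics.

1129 mg

At steady state, F × (Dose/τ) = Css × CL.
Dose = Css × CL × τ / F = 31.4 × 2.230 × 10.8 / 0.67 = 1129 mg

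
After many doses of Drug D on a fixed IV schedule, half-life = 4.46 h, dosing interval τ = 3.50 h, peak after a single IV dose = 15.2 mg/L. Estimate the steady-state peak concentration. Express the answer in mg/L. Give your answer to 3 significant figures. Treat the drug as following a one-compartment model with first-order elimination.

36.2 mg/L

k = ln2 / t½ = 0.693147 / 4.46 = 0.1554 h⁻¹
e^(−kτ) = e^(−0.1554 × 3.50) = 0.5805
Accumulation ratio R = 1 / (1 − e^(−kτ)) = 1 / (1 − 0.5805) = 2.384
Steady-state peak = C₀ × R = 15.2 × 2.384 = 36.24 mg/L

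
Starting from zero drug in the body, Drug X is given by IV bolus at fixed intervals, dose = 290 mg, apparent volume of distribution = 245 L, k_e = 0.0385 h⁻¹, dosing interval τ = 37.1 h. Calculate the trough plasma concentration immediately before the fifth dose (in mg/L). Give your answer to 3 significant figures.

C₀ per dose = Dose / Vd = 290 / 245 = 1.184 mg/L
Fraction remaining after one interval: r = e^(−kτ) = e^(−0.03850 × 37.1) = 0.2397
Before dose 5, 4 doses have been given (aged 1τ, 2τ, 3τ, 4τ).
C_trough = C₀ × (r + r² + … + r^4) = C₀ × r(1−r^4)/(1−r)
        = 1.184 × 0.2397 × (1 − 0.003301) / (1 − 0.2397) = 0.3720 mg/L

0.372 mg/L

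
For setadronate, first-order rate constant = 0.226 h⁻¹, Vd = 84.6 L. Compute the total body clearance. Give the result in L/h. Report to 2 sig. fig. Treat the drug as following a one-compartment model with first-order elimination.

CL = k × Vd = 0.226 × 84.6 = 19.12 L/h

19 L/h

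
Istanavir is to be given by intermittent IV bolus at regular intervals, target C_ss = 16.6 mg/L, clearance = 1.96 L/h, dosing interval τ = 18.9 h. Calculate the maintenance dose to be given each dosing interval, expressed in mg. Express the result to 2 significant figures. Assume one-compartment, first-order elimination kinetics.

At steady state, Dose/τ = Css × CL.
Dose = Css × CL × τ = 16.6 × 1.960 × 18.9 = 614.9 mg

610 mg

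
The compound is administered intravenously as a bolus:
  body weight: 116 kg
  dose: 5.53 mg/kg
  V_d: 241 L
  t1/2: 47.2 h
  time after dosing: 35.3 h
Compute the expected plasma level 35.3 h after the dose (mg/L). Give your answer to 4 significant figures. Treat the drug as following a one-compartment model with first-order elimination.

1.585 mg/L

Total dose = 5.53 × 116 = 641.5 mg
C₀ = Dose / Vd = 641.5 / 241 = 2.662 mg/L
k = ln2 / t½ = 0.693147 / 47.2 = 0.01469 h⁻¹
C = C₀ · e^(−k·t) = 2.662 × e^(−0.01469 × 35.3)
  = 2.662 × 0.5954 = 1.585 mg/L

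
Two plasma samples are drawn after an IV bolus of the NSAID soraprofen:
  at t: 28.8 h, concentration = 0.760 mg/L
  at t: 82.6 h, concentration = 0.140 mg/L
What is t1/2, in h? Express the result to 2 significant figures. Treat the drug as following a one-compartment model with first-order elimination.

22 h

k = ln(C₁/C₂) / (t₂ − t₁) = ln(0.760/0.140) / (82.6 − 28.8)
  = 1.692 / 53.80 = 0.03145 h⁻¹
t½ = ln2 / k = 0.693147 / 0.03145 = 22.04 h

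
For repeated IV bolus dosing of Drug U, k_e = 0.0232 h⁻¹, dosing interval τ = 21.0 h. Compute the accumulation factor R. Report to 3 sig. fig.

e^(−kτ) = e^(−0.02320 × 21.0) = 0.6143
Accumulation ratio R = 1 / (1 − e^(−kτ)) = 1 / (1 − 0.6143) = 2.593

2.59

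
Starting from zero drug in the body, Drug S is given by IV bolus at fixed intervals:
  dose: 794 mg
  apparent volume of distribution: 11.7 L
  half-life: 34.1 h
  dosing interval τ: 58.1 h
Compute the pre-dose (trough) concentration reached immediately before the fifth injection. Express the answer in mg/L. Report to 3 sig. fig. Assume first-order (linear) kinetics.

29.8 mg/L

C₀ per dose = Dose / Vd = 794 / 11.7 = 67.86 mg/L
k = ln2 / t½ = 0.693147 / 34.1 = 0.02033 h⁻¹
Fraction remaining after one interval: r = e^(−kτ) = e^(−0.02033 × 58.1) = 0.3069
Before dose 5, 4 doses have been given (aged 1τ, 2τ, 3τ, 4τ).
C_trough = C₀ × (r + r² + … + r^4) = C₀ × r(1−r^4)/(1−r)
        = 67.86 × 0.3069 × (1 − 0.008871) / (1 − 0.3069) = 29.78 mg/L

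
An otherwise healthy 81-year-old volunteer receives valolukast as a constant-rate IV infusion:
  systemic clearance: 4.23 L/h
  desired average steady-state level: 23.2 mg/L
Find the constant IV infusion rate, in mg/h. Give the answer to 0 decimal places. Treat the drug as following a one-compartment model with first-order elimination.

At steady state, infusion rate R₀ = Css × CL = 23.2 × 4.230 = 98.14 mg/h

98 mg/h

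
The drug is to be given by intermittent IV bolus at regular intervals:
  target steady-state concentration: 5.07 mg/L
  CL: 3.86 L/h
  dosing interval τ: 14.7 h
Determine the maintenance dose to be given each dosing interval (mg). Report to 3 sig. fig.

288 mg

At steady state, Dose/τ = Css × CL.
Dose = Css × CL × τ = 5.07 × 3.860 × 14.7 = 287.7 mg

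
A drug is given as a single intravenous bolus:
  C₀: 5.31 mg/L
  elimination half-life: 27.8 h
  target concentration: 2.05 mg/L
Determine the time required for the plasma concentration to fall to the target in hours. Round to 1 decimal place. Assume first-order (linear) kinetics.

38.2 h

k = ln2 / t½ = 0.693147 / 27.8 = 0.02493 h⁻¹
t = ln(C₀ / C) / k = ln(5.310 / 2.05) / 0.02493
  = ln(2.590) / 0.02493 = 0.9517 / 0.02493 = 38.17 h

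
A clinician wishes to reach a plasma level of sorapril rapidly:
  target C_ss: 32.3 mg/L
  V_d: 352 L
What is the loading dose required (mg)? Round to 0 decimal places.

11370 mg

LD = Css × Vd = 32.3 × 352 = 11370 mg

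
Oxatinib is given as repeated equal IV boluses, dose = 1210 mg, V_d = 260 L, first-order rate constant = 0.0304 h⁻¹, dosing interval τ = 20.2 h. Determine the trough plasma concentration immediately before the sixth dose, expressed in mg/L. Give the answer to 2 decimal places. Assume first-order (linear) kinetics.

5.23 mg/L

C₀ per dose = Dose / Vd = 1210 / 260 = 4.654 mg/L
Fraction remaining after one interval: r = e^(−kτ) = e^(−0.03040 × 20.2) = 0.5411
Before dose 6, 5 doses have been given (aged 1τ, 2τ, 3τ, 4τ, 5τ).
C_trough = C₀ × (r + r² + … + r^5) = C₀ × r(1−r^5)/(1−r)
        = 4.654 × 0.5411 × (1 − 0.04639) / (1 − 0.5411) = 5.233 mg/L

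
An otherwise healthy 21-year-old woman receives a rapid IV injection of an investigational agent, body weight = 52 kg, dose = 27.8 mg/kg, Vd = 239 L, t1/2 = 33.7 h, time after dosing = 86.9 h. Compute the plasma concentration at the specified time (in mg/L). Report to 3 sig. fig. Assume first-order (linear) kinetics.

1.01 mg/L

Total dose = 27.8 × 52 = 1446 mg
C₀ = Dose / Vd = 1446 / 239 = 6.050 mg/L
k = ln2 / t½ = 0.693147 / 33.7 = 0.02057 h⁻¹
C = C₀ · e^(−k·t) = 6.050 × e^(−0.02057 × 86.9)
  = 6.050 × 0.1674 = 1.013 mg/L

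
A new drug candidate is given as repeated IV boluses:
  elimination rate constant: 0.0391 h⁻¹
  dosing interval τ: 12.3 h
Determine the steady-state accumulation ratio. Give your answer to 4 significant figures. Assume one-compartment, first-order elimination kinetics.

2.619

e^(−kτ) = e^(−0.03910 × 12.3) = 0.6182
Accumulation ratio R = 1 / (1 − e^(−kτ)) = 1 / (1 − 0.6182) = 2.619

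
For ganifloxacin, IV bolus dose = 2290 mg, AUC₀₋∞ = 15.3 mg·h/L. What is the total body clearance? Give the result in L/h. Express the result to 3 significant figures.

150 L/h

CL = Dose / AUC = 2290 / 15.3 = 149.7 L/h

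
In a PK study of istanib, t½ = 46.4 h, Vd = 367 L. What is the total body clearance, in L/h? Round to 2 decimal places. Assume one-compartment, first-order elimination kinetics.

k = ln2 / t½ = 0.693147 / 46.4 = 0.01494 h⁻¹
CL = k × Vd = 0.01494 × 367 = 5.483 L/h

5.48 L/h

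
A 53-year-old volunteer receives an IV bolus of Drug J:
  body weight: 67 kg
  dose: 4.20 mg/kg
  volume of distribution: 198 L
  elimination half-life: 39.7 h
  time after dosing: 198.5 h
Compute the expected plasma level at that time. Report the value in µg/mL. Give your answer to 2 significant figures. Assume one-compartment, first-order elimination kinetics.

Total dose = 4.20 × 67 = 281.4 mg
C₀ = Dose / Vd = 281.4 / 198 = 1.421 mg/L
k = ln2 / t½ = 0.693147 / 39.7 = 0.01746 h⁻¹
t / t½ = 198.5 / 39.7 = 5 half-lives
C = C₀ × (1/2)^5 = 1.421 × 0.03125 = 0.04441 mg/L
(0.04441 mg/L = 0.04441 µg/mL)

0.044 µg/mL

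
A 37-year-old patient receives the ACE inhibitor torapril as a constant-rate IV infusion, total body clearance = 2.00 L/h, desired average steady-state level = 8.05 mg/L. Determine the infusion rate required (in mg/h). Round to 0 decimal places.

16 mg/h

At steady state, infusion rate R₀ = Css × CL = 8.05 × 2.000 = 16.10 mg/h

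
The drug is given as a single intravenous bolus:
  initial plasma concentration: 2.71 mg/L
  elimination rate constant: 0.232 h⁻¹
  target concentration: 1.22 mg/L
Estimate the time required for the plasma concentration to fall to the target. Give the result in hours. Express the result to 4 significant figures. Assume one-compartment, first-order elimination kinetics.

3.440 h

t = ln(C₀ / C) / k = ln(2.710 / 1.22) / 0.2320
  = ln(2.221) / 0.2320 = 0.7980 / 0.2320 = 3.440 h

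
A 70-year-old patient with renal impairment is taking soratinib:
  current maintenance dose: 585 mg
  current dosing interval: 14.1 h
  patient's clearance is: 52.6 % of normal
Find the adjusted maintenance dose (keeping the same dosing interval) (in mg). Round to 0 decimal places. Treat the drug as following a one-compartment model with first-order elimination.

308 mg

To keep the same average steady-state level, dosing rate must scale with clearance.
CL ratio = 52.6 / 100 = 0.5260
New dose (same interval) = 585 × 0.5260 = 307.7 mg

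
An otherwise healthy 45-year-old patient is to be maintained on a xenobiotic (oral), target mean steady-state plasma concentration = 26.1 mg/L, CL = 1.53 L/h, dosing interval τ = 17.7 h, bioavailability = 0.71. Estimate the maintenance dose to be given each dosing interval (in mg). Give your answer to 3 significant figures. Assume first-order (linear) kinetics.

At steady state, F × (Dose/τ) = Css × CL.
Dose = Css × CL × τ / F = 26.1 × 1.530 × 17.7 / 0.71 = 995.5 mg

996 mg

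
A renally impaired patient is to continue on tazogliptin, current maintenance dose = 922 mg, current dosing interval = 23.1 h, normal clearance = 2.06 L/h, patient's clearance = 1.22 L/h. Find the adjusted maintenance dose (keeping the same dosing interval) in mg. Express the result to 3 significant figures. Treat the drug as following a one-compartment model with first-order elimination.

546 mg

To keep the same average steady-state level, dosing rate must scale with clearance.
CL ratio = 1.22 / 2.06 = 0.5922
New dose (same interval) = 922 × 0.5922 = 546.0 mg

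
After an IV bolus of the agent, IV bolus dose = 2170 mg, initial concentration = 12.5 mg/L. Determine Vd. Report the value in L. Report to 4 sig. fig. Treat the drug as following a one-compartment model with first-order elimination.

Vd = Dose / C₀ = 2170 / 12.5 = 173.6 L

173.6 L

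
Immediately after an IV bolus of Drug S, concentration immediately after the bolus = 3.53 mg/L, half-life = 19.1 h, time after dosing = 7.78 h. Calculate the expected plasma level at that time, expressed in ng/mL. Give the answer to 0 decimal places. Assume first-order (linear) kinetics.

k = ln2 / t½ = 0.693147 / 19.1 = 0.03629 h⁻¹
C = C₀ · e^(−k·t) = 3.530 × e^(−0.03629 × 7.78)
  = 3.530 × 0.7540 = 2.662 mg/L
Convert: 2.662 mg/L × 1000 = 2662 ng/mL

2662 ng/mL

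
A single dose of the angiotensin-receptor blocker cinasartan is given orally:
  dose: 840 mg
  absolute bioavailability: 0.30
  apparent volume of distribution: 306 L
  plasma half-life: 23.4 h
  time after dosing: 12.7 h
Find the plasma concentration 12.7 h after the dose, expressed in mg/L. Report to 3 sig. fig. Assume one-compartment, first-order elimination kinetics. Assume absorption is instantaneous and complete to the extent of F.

Amount reaching circulation = F × Dose = 0.30 × 840.0 = 252.0 mg
C₀ = F·Dose / Vd = 252.0 / 306 = 0.8235 mg/L
k = ln2 / t½ = 0.693147 / 23.4 = 0.02962 h⁻¹
C = C₀ · e^(−k·t) = 0.8235 × e^(−0.02962 × 12.7)
  = 0.8235 × 0.6865 = 0.5653 mg/L

0.565 mg/L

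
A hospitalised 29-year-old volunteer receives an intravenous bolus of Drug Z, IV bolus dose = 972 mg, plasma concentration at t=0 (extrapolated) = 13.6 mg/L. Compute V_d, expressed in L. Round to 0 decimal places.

Vd = Dose / C₀ = 972.0 / 13.6 = 71.47 L

71 L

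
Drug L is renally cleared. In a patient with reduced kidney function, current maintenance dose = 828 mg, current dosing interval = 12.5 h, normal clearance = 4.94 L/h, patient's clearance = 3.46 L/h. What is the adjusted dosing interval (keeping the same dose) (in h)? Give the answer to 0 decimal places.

18 h

To keep the same average steady-state level, dosing rate must scale with clearance.
CL ratio = 3.46 / 4.94 = 0.7004
New interval (same dose) = 12.5 / 0.7004 = 17.85 h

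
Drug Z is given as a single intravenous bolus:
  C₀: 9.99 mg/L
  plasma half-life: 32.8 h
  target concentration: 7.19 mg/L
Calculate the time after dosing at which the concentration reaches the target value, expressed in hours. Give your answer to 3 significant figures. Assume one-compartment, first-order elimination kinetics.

15.6 h

k = ln2 / t½ = 0.693147 / 32.8 = 0.02113 h⁻¹
t = ln(C₀ / C) / k = ln(9.990 / 7.19) / 0.02113
  = ln(1.389) / 0.02113 = 0.3286 / 0.02113 = 15.55 h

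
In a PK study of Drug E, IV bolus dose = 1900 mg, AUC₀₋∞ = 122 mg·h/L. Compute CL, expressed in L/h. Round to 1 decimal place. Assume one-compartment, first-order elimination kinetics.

15.6 L/h

CL = Dose / AUC = 1900 / 122 = 15.57 L/h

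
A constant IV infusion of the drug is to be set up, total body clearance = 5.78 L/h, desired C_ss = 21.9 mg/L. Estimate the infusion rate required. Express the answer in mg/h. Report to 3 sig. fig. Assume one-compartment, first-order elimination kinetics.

127 mg/h

At steady state, infusion rate R₀ = Css × CL = 21.9 × 5.780 = 126.6 mg/h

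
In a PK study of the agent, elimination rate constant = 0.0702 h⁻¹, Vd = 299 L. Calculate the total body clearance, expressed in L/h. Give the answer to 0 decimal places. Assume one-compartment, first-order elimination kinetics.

21 L/h

CL = k × Vd = 0.0702 × 299 = 20.99 L/h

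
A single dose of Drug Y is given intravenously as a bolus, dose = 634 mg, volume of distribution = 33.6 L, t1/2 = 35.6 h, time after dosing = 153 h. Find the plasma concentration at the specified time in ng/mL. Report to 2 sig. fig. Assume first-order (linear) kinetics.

C₀ = Dose / Vd = 634.0 / 33.6 = 18.87 mg/L
k = ln2 / t½ = 0.693147 / 35.6 = 0.01947 h⁻¹
C = C₀ · e^(−k·t) = 18.87 × e^(−0.01947 × 153)
  = 18.87 × 0.05085 = 0.9595 mg/L
Convert: 0.9595 mg/L × 1000 = 959.5 ng/mL

960 ng/mL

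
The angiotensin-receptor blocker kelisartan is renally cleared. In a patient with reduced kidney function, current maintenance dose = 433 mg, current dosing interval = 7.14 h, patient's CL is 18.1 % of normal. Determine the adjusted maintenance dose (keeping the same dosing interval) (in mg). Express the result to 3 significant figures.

78.4 mg

To keep the same average steady-state level, dosing rate must scale with clearance.
CL ratio = 18.1 / 100 = 0.1810
New dose (same interval) = 433 × 0.1810 = 78.37 mg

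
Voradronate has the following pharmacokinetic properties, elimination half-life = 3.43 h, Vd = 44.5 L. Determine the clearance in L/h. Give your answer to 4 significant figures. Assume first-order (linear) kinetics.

8.993 L/h

k = ln2 / t½ = 0.693147 / 3.43 = 0.2021 h⁻¹
CL = k × Vd = 0.2021 × 44.5 = 8.993 L/h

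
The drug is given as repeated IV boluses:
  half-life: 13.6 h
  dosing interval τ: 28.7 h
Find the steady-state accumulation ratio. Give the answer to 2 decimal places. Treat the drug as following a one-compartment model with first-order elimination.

1.30

k = ln2 / t½ = 0.693147 / 13.6 = 0.05097 h⁻¹
e^(−kτ) = e^(−0.05097 × 28.7) = 0.2316
Accumulation ratio R = 1 / (1 − e^(−kτ)) = 1 / (1 − 0.2316) = 1.301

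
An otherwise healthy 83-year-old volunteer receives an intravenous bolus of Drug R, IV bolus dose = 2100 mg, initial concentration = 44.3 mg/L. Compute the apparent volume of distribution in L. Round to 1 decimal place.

47.4 L

Vd = Dose / C₀ = 2100 / 44.3 = 47.40 L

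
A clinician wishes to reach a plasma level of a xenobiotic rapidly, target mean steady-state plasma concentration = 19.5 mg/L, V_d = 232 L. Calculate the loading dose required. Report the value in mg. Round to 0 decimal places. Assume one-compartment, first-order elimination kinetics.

4524 mg

LD = Css × Vd = 19.5 × 232 = 4524 mg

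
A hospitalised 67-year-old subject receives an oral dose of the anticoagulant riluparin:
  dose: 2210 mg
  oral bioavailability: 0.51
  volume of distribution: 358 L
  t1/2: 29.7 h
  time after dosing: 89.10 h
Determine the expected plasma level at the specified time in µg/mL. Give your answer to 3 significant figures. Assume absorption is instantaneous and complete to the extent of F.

0.394 µg/mL

Amount reaching circulation = F × Dose = 0.51 × 2210 = 1127 mg
C₀ = F·Dose / Vd = 1127 / 358 = 3.148 mg/L
k = ln2 / t½ = 0.693147 / 29.7 = 0.02334 h⁻¹
t / t½ = 89.10 / 29.7 = 3 half-lives
C = C₀ × (1/2)^3 = 3.148 × 0.1250 = 0.3935 mg/L
(0.3935 mg/L = 0.3935 µg/mL)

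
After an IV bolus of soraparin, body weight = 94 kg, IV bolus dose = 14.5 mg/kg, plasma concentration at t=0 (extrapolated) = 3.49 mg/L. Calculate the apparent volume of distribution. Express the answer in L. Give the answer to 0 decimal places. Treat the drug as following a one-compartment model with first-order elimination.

Dose = 14.5 × 94 = 1363 mg
Vd = Dose / C₀ = 1363 / 3.49 = 390.5 L

391 L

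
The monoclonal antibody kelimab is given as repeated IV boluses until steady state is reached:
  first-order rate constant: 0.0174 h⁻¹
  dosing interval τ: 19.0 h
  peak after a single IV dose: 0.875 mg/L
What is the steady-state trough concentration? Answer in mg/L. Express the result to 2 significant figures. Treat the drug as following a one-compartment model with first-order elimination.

2.2 mg/L

e^(−kτ) = e^(−0.01740 × 19.0) = 0.7185
Accumulation ratio R = 1 / (1 − e^(−kτ)) = 1 / (1 − 0.7185) = 3.552
Steady-state trough = C₀ × R × e^(−kτ) = 0.875 × 3.552 × 0.7185 = 2.233 mg/L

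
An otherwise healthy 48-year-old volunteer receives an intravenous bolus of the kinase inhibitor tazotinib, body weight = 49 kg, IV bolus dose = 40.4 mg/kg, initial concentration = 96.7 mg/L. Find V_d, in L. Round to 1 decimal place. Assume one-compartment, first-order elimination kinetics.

20.5 L

Dose = 40.4 × 49 = 1980 mg
Vd = Dose / C₀ = 1980 / 96.7 = 20.48 L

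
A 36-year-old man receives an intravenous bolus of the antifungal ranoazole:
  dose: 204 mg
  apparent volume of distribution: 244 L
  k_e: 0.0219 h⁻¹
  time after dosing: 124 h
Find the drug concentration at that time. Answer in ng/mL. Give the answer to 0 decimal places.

C₀ = Dose / Vd = 204.0 / 244 = 0.8361 mg/L
C = C₀ · e^(−k·t) = 0.8361 × e^(−0.02190 × 124)
  = 0.8361 × 0.06617 = 0.05532 mg/L
Convert: 0.05532 mg/L × 1000 = 55.32 ng/mL

55 ng/mL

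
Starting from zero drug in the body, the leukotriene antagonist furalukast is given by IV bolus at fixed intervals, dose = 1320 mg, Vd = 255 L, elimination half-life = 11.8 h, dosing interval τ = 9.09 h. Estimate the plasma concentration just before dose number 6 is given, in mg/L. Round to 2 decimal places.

6.83 mg/L

C₀ per dose = Dose / Vd = 1320 / 255 = 5.176 mg/L
k = ln2 / t½ = 0.693147 / 11.8 = 0.05874 h⁻¹
Fraction remaining after one interval: r = e^(−kτ) = e^(−0.05874 × 9.09) = 0.5863
Before dose 6, 5 doses have been given (aged 1τ, 2τ, 3τ, 4τ, 5τ).
C_trough = C₀ × (r + r² + … + r^5) = C₀ × r(1−r^5)/(1−r)
        = 5.176 × 0.5863 × (1 − 0.06928) / (1 − 0.5863) = 6.827 mg/L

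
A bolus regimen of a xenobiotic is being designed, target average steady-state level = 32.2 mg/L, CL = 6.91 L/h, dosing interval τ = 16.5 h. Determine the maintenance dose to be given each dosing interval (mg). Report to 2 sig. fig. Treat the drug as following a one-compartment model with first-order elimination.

3700 mg

At steady state, Dose/τ = Css × CL.
Dose = Css × CL × τ = 32.2 × 6.910 × 16.5 = 3671 mg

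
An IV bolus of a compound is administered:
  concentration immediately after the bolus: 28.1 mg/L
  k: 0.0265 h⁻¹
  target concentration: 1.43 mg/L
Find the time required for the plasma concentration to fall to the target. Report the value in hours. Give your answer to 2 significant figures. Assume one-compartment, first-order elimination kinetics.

t = ln(C₀ / C) / k = ln(28.10 / 1.43) / 0.02650
  = ln(19.65) / 0.02650 = 2.978 / 0.02650 = 112.4 h

110 h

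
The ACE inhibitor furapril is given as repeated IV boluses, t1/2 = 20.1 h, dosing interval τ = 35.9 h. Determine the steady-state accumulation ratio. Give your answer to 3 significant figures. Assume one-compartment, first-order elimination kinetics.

1.41

k = ln2 / t½ = 0.693147 / 20.1 = 0.03448 h⁻¹
e^(−kτ) = e^(−0.03448 × 35.9) = 0.2900
Accumulation ratio R = 1 / (1 − e^(−kτ)) = 1 / (1 − 0.2900) = 1.408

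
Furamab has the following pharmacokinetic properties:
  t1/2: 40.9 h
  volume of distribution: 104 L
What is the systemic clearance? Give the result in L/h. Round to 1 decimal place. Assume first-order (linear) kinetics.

1.8 L/h

k = ln2 / t½ = 0.693147 / 40.9 = 0.01695 h⁻¹
CL = k × Vd = 0.01695 × 104 = 1.763 L/h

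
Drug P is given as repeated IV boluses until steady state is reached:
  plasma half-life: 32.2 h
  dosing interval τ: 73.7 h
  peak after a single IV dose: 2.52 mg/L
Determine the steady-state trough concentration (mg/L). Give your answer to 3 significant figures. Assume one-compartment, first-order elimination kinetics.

k = ln2 / t½ = 0.693147 / 32.2 = 0.02153 h⁻¹
e^(−kτ) = e^(−0.02153 × 73.7) = 0.2046
Accumulation ratio R = 1 / (1 − e^(−kτ)) = 1 / (1 − 0.2046) = 1.257
Steady-state trough = C₀ × R × e^(−kτ) = 2.52 × 1.257 × 0.2046 = 0.6481 mg/L

0.648 mg/L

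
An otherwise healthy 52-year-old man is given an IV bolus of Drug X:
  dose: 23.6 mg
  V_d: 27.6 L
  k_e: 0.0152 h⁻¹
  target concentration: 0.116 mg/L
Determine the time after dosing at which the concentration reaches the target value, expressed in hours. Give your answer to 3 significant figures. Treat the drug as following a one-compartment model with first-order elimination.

131 h

C₀ = Dose / Vd = 23.60 / 27.6 = 0.8551 mg/L
t = ln(C₀ / C) / k = ln(0.8551 / 0.116) / 0.01520
  = ln(7.372) / 0.01520 = 1.998 / 0.01520 = 131.4 h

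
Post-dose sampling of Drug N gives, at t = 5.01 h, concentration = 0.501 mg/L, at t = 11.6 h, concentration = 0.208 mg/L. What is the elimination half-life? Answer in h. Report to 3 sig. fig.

5.20 h

k = ln(C₁/C₂) / (t₂ − t₁) = ln(0.501/0.208) / (11.6 − 5.01)
  = 0.8791 / 6.590 = 0.1334 h⁻¹
t½ = ln2 / k = 0.693147 / 0.1334 = 5.196 h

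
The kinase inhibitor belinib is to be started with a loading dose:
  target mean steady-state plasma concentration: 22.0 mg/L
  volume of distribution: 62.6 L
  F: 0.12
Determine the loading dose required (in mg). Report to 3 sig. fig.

LD = Css × Vd / F = 22.0 × 62.6 / 0.12 = 11480 mg

11500 mg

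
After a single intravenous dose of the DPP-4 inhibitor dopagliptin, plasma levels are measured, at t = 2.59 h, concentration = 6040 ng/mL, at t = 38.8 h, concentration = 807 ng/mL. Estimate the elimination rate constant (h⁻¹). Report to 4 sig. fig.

k = ln(C₁/C₂) / (t₂ − t₁) = ln(6040/807) / (38.8 − 2.59)
  = 2.013 / 36.21 = 0.05559 h⁻¹

0.05559 h⁻¹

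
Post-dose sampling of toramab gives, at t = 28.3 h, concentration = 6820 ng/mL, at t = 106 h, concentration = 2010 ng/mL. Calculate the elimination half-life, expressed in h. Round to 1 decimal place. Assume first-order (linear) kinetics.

k = ln(C₁/C₂) / (t₂ − t₁) = ln(6820/2010) / (106 − 28.3)
  = 1.222 / 77.70 = 0.01573 h⁻¹
t½ = ln2 / k = 0.693147 / 0.01573 = 44.07 h

44.1 h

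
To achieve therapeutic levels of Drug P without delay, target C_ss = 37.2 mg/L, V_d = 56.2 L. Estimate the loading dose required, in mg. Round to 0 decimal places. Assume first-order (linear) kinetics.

2091 mg

LD = Css × Vd = 37.2 × 56.2 = 2091 mg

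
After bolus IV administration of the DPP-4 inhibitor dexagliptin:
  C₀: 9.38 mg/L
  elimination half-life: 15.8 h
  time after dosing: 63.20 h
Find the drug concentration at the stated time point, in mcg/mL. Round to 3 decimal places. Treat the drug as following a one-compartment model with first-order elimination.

k = ln2 / t½ = 0.693147 / 15.8 = 0.04387 h⁻¹
t / t½ = 63.20 / 15.8 = 4 half-lives
C = C₀ × (1/2)^4 = 9.380 × 0.06250 = 0.5863 mg/L
(0.5863 mg/L = 0.5863 mcg/mL)

0.586 mcg/mL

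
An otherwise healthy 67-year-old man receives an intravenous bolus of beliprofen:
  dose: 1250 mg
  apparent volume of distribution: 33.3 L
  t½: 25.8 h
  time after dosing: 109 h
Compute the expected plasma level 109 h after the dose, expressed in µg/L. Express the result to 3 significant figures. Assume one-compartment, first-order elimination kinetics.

C₀ = Dose / Vd = 1250 / 33.3 = 37.54 mg/L
k = ln2 / t½ = 0.693147 / 25.8 = 0.02687 h⁻¹
C = C₀ · e^(−k·t) = 37.54 × e^(−0.02687 × 109)
  = 37.54 × 0.05346 = 2.007 mg/L
Convert: 2.007 mg/L × 1000 = 2007 µg/L

2010 µg/L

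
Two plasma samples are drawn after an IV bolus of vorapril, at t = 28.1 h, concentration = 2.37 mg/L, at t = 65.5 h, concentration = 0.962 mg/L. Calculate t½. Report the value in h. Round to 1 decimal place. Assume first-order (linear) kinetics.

k = ln(C₁/C₂) / (t₂ − t₁) = ln(2.37/0.962) / (65.5 − 28.1)
  = 0.9016 / 37.40 = 0.02411 h⁻¹
t½ = ln2 / k = 0.693147 / 0.02411 = 28.75 h

28.8 h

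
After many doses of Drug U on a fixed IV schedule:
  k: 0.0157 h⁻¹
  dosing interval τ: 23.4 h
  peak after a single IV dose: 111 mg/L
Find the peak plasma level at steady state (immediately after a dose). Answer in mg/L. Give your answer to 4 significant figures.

e^(−kτ) = e^(−0.01570 × 23.4) = 0.6925
Accumulation ratio R = 1 / (1 − e^(−kτ)) = 1 / (1 − 0.6925) = 3.252
Steady-state peak = C₀ × R = 111 × 3.252 = 361.0 mg/L

361.0 mg/L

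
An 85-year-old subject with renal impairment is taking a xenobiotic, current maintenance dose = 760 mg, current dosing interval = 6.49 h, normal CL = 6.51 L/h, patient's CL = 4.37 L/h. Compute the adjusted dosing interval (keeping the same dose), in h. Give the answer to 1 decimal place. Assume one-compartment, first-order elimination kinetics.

To keep the same average steady-state level, dosing rate must scale with clearance.
CL ratio = 4.37 / 6.51 = 0.6713
New interval (same dose) = 6.49 / 0.6713 = 9.668 h

9.7 h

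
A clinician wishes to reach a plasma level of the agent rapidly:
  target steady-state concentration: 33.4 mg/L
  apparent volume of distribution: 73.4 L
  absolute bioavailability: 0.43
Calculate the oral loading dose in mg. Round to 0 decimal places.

LD = Css × Vd / F = 33.4 × 73.4 / 0.43 = 5701 mg

5701 mg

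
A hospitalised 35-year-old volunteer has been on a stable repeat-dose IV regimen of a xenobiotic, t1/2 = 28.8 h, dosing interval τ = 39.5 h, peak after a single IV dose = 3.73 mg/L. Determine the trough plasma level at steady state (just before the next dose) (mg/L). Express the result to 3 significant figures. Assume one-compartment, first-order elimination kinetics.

2.35 mg/L

k = ln2 / t½ = 0.693147 / 28.8 = 0.02407 h⁻¹
e^(−kτ) = e^(−0.02407 × 39.5) = 0.3864
Accumulation ratio R = 1 / (1 − e^(−kτ)) = 1 / (1 − 0.3864) = 1.630
Steady-state trough = C₀ × R × e^(−kτ) = 3.73 × 1.630 × 0.3864 = 2.349 mg/L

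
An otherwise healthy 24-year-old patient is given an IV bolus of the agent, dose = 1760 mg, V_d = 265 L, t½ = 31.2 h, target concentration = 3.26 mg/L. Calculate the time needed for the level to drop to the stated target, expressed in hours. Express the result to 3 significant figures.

C₀ = Dose / Vd = 1760 / 265 = 6.642 mg/L
k = ln2 / t½ = 0.693147 / 31.2 = 0.02222 h⁻¹
t = ln(C₀ / C) / k = ln(6.642 / 3.26) / 0.02222
  = ln(2.037) / 0.02222 = 0.7115 / 0.02222 = 32.02 h

32.0 h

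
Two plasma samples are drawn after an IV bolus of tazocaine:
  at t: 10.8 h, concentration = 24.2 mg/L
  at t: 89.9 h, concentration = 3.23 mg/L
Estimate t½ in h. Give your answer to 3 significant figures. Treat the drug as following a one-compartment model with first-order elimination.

27.2 h

k = ln(C₁/C₂) / (t₂ − t₁) = ln(24.2/3.23) / (89.9 − 10.8)
  = 2.014 / 79.10 = 0.02546 h⁻¹
t½ = ln2 / k = 0.693147 / 0.02546 = 27.22 h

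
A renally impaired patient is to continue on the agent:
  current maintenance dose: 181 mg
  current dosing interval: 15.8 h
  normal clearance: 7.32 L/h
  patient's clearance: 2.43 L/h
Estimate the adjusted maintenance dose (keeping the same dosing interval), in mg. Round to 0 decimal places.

60 mg

To keep the same average steady-state level, dosing rate must scale with clearance.
CL ratio = 2.43 / 7.32 = 0.3320
New dose (same interval) = 181 × 0.3320 = 60.09 mg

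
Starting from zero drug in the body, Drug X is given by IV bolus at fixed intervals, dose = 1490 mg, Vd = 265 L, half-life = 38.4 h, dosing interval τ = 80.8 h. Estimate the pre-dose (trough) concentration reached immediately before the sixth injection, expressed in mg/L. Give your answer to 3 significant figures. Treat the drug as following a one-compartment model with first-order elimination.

1.70 mg/L

C₀ per dose = Dose / Vd = 1490 / 265 = 5.623 mg/L
k = ln2 / t½ = 0.693147 / 38.4 = 0.01805 h⁻¹
Fraction remaining after one interval: r = e^(−kτ) = e^(−0.01805 × 80.8) = 0.2326
Before dose 6, 5 doses have been given (aged 1τ, 2τ, 3τ, 4τ, 5τ).
C_trough = C₀ × (r + r² + … + r^5) = C₀ × r(1−r^5)/(1−r)
        = 5.623 × 0.2326 × (1 − 0.0006808) / (1 − 0.2326) = 1.703 mg/L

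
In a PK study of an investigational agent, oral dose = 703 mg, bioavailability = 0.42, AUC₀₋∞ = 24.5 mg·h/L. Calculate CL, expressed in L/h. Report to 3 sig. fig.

12.1 L/h

CL = F·Dose / AUC = 0.42 × 703 / 24.5 = 12.05 L/h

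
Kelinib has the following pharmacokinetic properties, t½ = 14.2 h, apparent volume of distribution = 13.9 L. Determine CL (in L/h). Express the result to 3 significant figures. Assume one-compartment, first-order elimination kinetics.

0.679 L/h

k = ln2 / t½ = 0.693147 / 14.2 = 0.04881 h⁻¹
CL = k × Vd = 0.04881 × 13.9 = 0.6785 L/h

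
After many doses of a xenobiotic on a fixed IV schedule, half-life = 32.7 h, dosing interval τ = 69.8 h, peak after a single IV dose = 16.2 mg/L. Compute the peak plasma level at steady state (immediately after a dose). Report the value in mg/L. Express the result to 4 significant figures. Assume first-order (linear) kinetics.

k = ln2 / t½ = 0.693147 / 32.7 = 0.02120 h⁻¹
e^(−kτ) = e^(−0.02120 × 69.8) = 0.2277
Accumulation ratio R = 1 / (1 − e^(−kτ)) = 1 / (1 − 0.2277) = 1.295
Steady-state peak = C₀ × R = 16.2 × 1.295 = 20.98 mg/L

20.98 mg/L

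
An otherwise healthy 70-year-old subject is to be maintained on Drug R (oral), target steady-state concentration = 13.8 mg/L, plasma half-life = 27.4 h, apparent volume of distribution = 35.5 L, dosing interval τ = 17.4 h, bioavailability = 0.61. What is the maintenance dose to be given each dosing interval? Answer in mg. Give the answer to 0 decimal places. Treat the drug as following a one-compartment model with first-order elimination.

354 mg

k = ln2 / t½ = 0.693147 / 27.4 = 0.02530 h⁻¹
CL = k × Vd = 0.02530 × 35.5 = 0.8982 L/h
At steady state, F × (Dose/τ) = Css × CL.
Dose = Css × CL × τ / F = 13.8 × 0.8982 × 17.4 / 0.61 = 353.6 mg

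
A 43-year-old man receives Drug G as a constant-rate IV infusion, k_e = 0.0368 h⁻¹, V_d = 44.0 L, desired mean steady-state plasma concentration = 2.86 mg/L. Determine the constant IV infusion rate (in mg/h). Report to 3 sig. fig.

4.63 mg/h

CL = k × Vd = 0.03680 × 44.0 = 1.619 L/h
At steady state, infusion rate R₀ = Css × CL = 2.86 × 1.619 = 4.630 mg/h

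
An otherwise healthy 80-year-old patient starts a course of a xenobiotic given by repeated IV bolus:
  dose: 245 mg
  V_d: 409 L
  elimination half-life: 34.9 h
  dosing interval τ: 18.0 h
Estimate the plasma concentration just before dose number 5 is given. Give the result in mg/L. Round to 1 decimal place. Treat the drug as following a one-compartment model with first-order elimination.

C₀ per dose = Dose / Vd = 245 / 409 = 0.5990 mg/L
k = ln2 / t½ = 0.693147 / 34.9 = 0.01986 h⁻¹
Fraction remaining after one interval: r = e^(−kτ) = e^(−0.01986 × 18.0) = 0.6994
Before dose 5, 4 doses have been given (aged 1τ, 2τ, 3τ, 4τ).
C_trough = C₀ × (r + r² + … + r^4) = C₀ × r(1−r^4)/(1−r)
        = 0.5990 × 0.6994 × (1 − 0.2393) / (1 − 0.6994) = 1.060 mg/L

1.1 mg/L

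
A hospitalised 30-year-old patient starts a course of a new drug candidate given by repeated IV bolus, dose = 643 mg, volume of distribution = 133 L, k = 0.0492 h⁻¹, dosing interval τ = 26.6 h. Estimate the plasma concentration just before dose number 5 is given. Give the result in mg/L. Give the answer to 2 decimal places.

C₀ per dose = Dose / Vd = 643 / 133 = 4.835 mg/L
Fraction remaining after one interval: r = e^(−kτ) = e^(−0.04920 × 26.6) = 0.2702
Before dose 5, 4 doses have been given (aged 1τ, 2τ, 3τ, 4τ).
C_trough = C₀ × (r + r² + … + r^4) = C₀ × r(1−r^4)/(1−r)
        = 4.835 × 0.2702 × (1 − 0.005330) / (1 − 0.2702) = 1.781 mg/L

1.78 mg/L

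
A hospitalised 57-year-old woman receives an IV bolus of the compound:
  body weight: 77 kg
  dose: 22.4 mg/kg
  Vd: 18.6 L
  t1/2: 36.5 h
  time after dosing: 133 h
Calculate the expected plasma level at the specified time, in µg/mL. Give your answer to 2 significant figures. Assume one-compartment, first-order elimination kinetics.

Total dose = 22.4 × 77 = 1725 mg
C₀ = Dose / Vd = 1725 / 18.6 = 92.74 mg/L
k = ln2 / t½ = 0.693147 / 36.5 = 0.01899 h⁻¹
C = C₀ · e^(−k·t) = 92.74 × e^(−0.01899 × 133)
  = 92.74 × 0.08000 = 7.419 mg/L
(7.419 mg/L = 7.419 µg/mL)

7.4 µg/mL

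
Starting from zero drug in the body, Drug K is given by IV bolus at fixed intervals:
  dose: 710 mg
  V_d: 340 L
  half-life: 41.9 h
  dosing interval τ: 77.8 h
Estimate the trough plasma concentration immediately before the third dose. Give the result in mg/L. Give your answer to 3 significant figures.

C₀ per dose = Dose / Vd = 710 / 340 = 2.088 mg/L
k = ln2 / t½ = 0.693147 / 41.9 = 0.01654 h⁻¹
Fraction remaining after one interval: r = e^(−kτ) = e^(−0.01654 × 77.8) = 0.2761
Before dose 3, 2 doses have been given (aged 1τ, 2τ).
C_trough = C₀ × (r + r²) = 2.088 × (0.2761 + 0.07623) = 0.7357 mg/L

0.736 mg/L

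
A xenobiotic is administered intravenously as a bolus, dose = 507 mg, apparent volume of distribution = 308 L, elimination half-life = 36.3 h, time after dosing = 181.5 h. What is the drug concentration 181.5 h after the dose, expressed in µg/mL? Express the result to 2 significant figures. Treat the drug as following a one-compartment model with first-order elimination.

0.051 µg/mL

C₀ = Dose / Vd = 507.0 / 308 = 1.646 mg/L
k = ln2 / t½ = 0.693147 / 36.3 = 0.01909 h⁻¹
t / t½ = 181.5 / 36.3 = 5 half-lives
C = C₀ × (1/2)^5 = 1.646 × 0.03125 = 0.05144 mg/L
(0.05144 mg/L = 0.05144 µg/mL)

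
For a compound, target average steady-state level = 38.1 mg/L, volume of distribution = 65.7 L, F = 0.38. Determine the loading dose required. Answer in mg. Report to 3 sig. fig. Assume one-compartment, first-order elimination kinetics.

LD = Css × Vd / F = 38.1 × 65.7 / 0.38 = 6587 mg

6590 mg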